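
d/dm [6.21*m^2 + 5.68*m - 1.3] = 12.42*m + 5.68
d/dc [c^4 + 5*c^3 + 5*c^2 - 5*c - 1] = 4*c^3 + 15*c^2 + 10*c - 5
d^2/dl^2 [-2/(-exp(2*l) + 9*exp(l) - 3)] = 2*((9 - 4*exp(l))*(exp(2*l) - 9*exp(l) + 3) + 2*(2*exp(l) - 9)^2*exp(l))*exp(l)/(exp(2*l) - 9*exp(l) + 3)^3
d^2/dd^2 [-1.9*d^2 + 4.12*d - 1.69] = -3.80000000000000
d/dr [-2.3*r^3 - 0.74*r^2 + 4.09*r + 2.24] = -6.9*r^2 - 1.48*r + 4.09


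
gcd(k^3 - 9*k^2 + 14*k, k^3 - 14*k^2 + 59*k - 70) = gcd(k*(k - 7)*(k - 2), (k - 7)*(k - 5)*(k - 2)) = k^2 - 9*k + 14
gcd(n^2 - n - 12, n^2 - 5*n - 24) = n + 3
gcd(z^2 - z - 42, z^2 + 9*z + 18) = z + 6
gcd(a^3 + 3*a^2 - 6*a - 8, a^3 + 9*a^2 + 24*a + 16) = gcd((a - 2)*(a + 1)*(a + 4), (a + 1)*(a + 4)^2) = a^2 + 5*a + 4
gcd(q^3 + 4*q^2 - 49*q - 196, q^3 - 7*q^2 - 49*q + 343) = q^2 - 49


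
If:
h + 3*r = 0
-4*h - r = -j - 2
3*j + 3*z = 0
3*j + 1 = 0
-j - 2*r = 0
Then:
No Solution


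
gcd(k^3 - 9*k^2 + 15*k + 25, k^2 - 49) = 1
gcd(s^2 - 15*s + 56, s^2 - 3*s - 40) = s - 8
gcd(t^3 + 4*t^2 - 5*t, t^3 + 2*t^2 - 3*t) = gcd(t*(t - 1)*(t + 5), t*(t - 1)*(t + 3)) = t^2 - t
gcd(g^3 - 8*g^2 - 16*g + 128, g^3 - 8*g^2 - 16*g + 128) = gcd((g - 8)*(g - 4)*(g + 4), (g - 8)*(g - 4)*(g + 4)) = g^3 - 8*g^2 - 16*g + 128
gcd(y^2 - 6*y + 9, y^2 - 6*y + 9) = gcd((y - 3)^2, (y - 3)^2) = y^2 - 6*y + 9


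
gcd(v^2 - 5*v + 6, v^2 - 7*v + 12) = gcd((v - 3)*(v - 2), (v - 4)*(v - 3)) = v - 3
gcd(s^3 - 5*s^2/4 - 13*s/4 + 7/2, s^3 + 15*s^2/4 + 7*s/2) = s + 7/4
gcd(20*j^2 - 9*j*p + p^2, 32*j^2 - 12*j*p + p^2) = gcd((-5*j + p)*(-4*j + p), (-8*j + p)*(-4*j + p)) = -4*j + p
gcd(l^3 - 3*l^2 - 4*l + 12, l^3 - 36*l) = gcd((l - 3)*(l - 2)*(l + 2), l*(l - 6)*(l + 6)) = 1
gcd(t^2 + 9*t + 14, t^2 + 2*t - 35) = t + 7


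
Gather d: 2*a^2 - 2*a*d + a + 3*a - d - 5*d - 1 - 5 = 2*a^2 + 4*a + d*(-2*a - 6) - 6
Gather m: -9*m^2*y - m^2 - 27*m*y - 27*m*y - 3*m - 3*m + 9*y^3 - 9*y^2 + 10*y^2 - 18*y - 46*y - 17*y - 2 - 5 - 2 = m^2*(-9*y - 1) + m*(-54*y - 6) + 9*y^3 + y^2 - 81*y - 9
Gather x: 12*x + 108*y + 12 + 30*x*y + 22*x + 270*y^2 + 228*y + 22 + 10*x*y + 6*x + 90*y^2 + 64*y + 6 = x*(40*y + 40) + 360*y^2 + 400*y + 40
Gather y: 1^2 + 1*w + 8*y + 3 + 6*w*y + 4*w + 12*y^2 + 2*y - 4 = 5*w + 12*y^2 + y*(6*w + 10)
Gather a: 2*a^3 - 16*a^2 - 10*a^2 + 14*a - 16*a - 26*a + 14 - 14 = 2*a^3 - 26*a^2 - 28*a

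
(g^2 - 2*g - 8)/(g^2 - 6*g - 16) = (g - 4)/(g - 8)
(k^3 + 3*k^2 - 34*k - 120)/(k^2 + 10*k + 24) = (k^2 - k - 30)/(k + 6)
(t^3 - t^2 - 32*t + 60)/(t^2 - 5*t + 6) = (t^2 + t - 30)/(t - 3)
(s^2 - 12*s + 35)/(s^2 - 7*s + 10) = (s - 7)/(s - 2)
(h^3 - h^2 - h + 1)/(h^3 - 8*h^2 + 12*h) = (h^3 - h^2 - h + 1)/(h*(h^2 - 8*h + 12))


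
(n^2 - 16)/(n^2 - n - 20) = (n - 4)/(n - 5)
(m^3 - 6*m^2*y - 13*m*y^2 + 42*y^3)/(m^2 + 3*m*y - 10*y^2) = (m^2 - 4*m*y - 21*y^2)/(m + 5*y)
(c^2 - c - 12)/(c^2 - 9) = (c - 4)/(c - 3)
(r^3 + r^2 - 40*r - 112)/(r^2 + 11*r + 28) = (r^2 - 3*r - 28)/(r + 7)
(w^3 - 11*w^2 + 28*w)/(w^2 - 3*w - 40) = w*(-w^2 + 11*w - 28)/(-w^2 + 3*w + 40)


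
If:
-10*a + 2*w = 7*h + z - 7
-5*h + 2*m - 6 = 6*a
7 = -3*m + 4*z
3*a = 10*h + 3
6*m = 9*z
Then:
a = -31/5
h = -54/25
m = -21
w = -2453/50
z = -14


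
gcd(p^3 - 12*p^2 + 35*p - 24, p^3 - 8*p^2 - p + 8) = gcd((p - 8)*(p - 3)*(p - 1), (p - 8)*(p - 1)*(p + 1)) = p^2 - 9*p + 8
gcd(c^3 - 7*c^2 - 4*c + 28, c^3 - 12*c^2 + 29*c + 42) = c - 7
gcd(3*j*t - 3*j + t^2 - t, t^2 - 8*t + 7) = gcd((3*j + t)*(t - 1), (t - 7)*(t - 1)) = t - 1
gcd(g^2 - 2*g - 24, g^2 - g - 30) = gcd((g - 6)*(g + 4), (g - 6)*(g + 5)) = g - 6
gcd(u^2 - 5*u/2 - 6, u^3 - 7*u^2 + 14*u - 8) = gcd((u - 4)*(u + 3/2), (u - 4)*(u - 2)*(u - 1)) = u - 4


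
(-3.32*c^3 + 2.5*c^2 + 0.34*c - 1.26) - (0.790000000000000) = -3.32*c^3 + 2.5*c^2 + 0.34*c - 2.05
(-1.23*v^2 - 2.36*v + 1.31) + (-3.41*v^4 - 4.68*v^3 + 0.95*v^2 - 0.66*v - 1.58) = -3.41*v^4 - 4.68*v^3 - 0.28*v^2 - 3.02*v - 0.27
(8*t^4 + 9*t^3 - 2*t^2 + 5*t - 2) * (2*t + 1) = 16*t^5 + 26*t^4 + 5*t^3 + 8*t^2 + t - 2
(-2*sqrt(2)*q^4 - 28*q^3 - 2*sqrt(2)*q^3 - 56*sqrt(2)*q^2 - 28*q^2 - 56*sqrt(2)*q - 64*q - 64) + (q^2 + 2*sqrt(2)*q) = -2*sqrt(2)*q^4 - 28*q^3 - 2*sqrt(2)*q^3 - 56*sqrt(2)*q^2 - 27*q^2 - 54*sqrt(2)*q - 64*q - 64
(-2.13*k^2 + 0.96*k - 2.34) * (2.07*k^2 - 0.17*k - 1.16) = -4.4091*k^4 + 2.3493*k^3 - 2.5362*k^2 - 0.7158*k + 2.7144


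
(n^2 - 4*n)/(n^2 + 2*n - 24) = n/(n + 6)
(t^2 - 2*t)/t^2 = (t - 2)/t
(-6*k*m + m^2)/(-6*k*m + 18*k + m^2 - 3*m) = m/(m - 3)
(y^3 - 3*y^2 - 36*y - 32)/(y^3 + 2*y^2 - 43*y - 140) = (y^2 - 7*y - 8)/(y^2 - 2*y - 35)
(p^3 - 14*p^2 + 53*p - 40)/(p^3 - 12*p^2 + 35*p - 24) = (p - 5)/(p - 3)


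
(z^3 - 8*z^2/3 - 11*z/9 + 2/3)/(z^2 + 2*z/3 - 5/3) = (9*z^3 - 24*z^2 - 11*z + 6)/(3*(3*z^2 + 2*z - 5))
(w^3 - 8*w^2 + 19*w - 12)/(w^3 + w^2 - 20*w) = (w^2 - 4*w + 3)/(w*(w + 5))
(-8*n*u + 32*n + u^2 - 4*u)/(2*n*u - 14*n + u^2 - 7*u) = (-8*n*u + 32*n + u^2 - 4*u)/(2*n*u - 14*n + u^2 - 7*u)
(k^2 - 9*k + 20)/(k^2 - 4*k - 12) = (-k^2 + 9*k - 20)/(-k^2 + 4*k + 12)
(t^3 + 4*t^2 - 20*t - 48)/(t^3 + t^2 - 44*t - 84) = (t - 4)/(t - 7)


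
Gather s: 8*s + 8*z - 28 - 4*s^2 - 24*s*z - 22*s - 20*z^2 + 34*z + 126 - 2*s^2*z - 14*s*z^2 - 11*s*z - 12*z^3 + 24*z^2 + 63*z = s^2*(-2*z - 4) + s*(-14*z^2 - 35*z - 14) - 12*z^3 + 4*z^2 + 105*z + 98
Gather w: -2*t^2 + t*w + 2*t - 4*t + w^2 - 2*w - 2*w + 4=-2*t^2 - 2*t + w^2 + w*(t - 4) + 4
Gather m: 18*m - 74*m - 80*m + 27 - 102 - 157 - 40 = -136*m - 272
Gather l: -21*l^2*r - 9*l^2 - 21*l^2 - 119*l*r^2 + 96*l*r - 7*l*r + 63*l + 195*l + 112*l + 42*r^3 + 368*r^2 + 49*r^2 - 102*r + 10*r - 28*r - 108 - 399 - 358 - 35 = l^2*(-21*r - 30) + l*(-119*r^2 + 89*r + 370) + 42*r^3 + 417*r^2 - 120*r - 900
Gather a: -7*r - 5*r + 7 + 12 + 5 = 24 - 12*r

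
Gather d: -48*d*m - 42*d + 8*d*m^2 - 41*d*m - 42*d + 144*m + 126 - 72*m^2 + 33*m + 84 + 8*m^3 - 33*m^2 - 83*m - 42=d*(8*m^2 - 89*m - 84) + 8*m^3 - 105*m^2 + 94*m + 168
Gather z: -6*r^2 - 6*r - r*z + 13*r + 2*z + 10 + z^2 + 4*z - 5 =-6*r^2 + 7*r + z^2 + z*(6 - r) + 5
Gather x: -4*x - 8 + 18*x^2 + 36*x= 18*x^2 + 32*x - 8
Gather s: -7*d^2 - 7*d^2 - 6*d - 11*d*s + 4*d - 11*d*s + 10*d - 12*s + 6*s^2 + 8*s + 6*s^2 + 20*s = -14*d^2 + 8*d + 12*s^2 + s*(16 - 22*d)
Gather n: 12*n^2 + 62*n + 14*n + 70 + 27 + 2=12*n^2 + 76*n + 99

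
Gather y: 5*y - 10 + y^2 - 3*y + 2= y^2 + 2*y - 8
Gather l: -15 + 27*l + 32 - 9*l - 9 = 18*l + 8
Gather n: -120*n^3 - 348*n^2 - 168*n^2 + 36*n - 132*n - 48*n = -120*n^3 - 516*n^2 - 144*n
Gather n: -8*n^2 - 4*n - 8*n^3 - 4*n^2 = -8*n^3 - 12*n^2 - 4*n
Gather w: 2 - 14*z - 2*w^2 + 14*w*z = -2*w^2 + 14*w*z - 14*z + 2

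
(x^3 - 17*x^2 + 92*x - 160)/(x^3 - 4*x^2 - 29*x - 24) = (x^2 - 9*x + 20)/(x^2 + 4*x + 3)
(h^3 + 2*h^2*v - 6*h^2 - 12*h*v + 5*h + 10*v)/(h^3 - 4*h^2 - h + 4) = (h^2 + 2*h*v - 5*h - 10*v)/(h^2 - 3*h - 4)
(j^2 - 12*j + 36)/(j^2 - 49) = (j^2 - 12*j + 36)/(j^2 - 49)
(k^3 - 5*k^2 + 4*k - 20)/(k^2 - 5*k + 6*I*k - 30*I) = (k^2 + 4)/(k + 6*I)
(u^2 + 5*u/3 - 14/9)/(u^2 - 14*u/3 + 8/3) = (u + 7/3)/(u - 4)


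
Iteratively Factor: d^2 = (d)*(d)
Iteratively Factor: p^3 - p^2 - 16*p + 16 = (p - 4)*(p^2 + 3*p - 4) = (p - 4)*(p - 1)*(p + 4)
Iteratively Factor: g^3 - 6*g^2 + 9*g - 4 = (g - 1)*(g^2 - 5*g + 4) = (g - 1)^2*(g - 4)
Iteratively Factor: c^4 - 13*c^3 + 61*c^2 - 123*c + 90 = (c - 2)*(c^3 - 11*c^2 + 39*c - 45) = (c - 5)*(c - 2)*(c^2 - 6*c + 9) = (c - 5)*(c - 3)*(c - 2)*(c - 3)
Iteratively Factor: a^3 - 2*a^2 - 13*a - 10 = (a - 5)*(a^2 + 3*a + 2) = (a - 5)*(a + 1)*(a + 2)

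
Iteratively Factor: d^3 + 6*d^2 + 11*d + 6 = (d + 3)*(d^2 + 3*d + 2) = (d + 2)*(d + 3)*(d + 1)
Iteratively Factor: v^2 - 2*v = (v)*(v - 2)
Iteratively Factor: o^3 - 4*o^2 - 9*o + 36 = (o - 3)*(o^2 - o - 12) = (o - 3)*(o + 3)*(o - 4)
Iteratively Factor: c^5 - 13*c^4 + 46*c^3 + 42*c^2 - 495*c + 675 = (c - 3)*(c^4 - 10*c^3 + 16*c^2 + 90*c - 225) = (c - 5)*(c - 3)*(c^3 - 5*c^2 - 9*c + 45) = (c - 5)*(c - 3)*(c + 3)*(c^2 - 8*c + 15) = (c - 5)*(c - 3)^2*(c + 3)*(c - 5)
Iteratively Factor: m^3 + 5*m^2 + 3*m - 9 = (m - 1)*(m^2 + 6*m + 9) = (m - 1)*(m + 3)*(m + 3)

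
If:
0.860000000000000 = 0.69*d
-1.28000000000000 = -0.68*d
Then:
No Solution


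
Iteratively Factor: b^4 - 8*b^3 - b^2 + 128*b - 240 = (b - 3)*(b^3 - 5*b^2 - 16*b + 80) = (b - 3)*(b + 4)*(b^2 - 9*b + 20) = (b - 4)*(b - 3)*(b + 4)*(b - 5)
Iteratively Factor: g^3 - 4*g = (g)*(g^2 - 4) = g*(g + 2)*(g - 2)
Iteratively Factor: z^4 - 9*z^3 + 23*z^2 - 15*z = (z - 3)*(z^3 - 6*z^2 + 5*z) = (z - 5)*(z - 3)*(z^2 - z) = (z - 5)*(z - 3)*(z - 1)*(z)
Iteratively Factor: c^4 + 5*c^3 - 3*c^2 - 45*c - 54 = (c + 2)*(c^3 + 3*c^2 - 9*c - 27) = (c - 3)*(c + 2)*(c^2 + 6*c + 9) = (c - 3)*(c + 2)*(c + 3)*(c + 3)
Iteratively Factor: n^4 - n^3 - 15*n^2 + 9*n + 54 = (n - 3)*(n^3 + 2*n^2 - 9*n - 18) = (n - 3)*(n + 3)*(n^2 - n - 6) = (n - 3)^2*(n + 3)*(n + 2)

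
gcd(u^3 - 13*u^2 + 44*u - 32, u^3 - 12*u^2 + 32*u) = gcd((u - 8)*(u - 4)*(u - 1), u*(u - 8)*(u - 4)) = u^2 - 12*u + 32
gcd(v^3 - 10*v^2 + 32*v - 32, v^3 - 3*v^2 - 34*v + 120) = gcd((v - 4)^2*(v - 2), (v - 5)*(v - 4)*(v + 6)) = v - 4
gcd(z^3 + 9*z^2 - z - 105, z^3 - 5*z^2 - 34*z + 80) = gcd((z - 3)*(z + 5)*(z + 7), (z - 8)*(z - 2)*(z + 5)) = z + 5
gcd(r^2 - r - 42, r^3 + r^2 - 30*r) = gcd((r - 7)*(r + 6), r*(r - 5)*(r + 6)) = r + 6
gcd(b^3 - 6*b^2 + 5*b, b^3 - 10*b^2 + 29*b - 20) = b^2 - 6*b + 5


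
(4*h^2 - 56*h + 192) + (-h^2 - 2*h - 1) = 3*h^2 - 58*h + 191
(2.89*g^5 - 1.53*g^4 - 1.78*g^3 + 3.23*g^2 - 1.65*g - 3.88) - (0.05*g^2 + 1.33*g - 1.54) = 2.89*g^5 - 1.53*g^4 - 1.78*g^3 + 3.18*g^2 - 2.98*g - 2.34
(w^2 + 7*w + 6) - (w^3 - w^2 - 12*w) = -w^3 + 2*w^2 + 19*w + 6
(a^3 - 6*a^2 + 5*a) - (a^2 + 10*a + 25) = a^3 - 7*a^2 - 5*a - 25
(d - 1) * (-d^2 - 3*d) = -d^3 - 2*d^2 + 3*d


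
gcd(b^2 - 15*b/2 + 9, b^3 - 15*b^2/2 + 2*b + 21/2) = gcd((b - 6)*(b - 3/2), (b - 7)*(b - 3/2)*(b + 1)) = b - 3/2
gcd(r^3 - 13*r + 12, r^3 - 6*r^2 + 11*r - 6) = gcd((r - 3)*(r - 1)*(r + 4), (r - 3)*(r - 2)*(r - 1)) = r^2 - 4*r + 3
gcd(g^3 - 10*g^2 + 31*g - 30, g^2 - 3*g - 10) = g - 5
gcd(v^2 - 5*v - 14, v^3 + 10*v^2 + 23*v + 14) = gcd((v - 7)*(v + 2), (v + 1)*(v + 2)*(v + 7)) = v + 2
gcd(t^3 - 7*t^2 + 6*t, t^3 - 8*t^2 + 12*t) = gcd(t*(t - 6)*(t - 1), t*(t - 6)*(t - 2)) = t^2 - 6*t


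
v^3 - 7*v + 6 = (v - 2)*(v - 1)*(v + 3)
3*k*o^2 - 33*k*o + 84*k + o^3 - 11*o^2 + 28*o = (3*k + o)*(o - 7)*(o - 4)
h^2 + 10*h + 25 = (h + 5)^2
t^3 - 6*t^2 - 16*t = t*(t - 8)*(t + 2)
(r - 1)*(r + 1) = r^2 - 1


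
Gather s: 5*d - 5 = 5*d - 5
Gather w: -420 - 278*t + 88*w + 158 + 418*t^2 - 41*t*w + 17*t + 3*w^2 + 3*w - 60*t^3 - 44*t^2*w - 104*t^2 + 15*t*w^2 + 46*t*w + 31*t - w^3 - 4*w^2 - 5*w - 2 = -60*t^3 + 314*t^2 - 230*t - w^3 + w^2*(15*t - 1) + w*(-44*t^2 + 5*t + 86) - 264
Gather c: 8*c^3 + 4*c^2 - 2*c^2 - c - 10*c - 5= 8*c^3 + 2*c^2 - 11*c - 5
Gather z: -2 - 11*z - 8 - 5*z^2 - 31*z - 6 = -5*z^2 - 42*z - 16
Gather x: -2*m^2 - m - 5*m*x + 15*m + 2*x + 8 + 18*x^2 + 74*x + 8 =-2*m^2 + 14*m + 18*x^2 + x*(76 - 5*m) + 16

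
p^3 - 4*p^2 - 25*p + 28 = (p - 7)*(p - 1)*(p + 4)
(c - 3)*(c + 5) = c^2 + 2*c - 15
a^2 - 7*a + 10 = (a - 5)*(a - 2)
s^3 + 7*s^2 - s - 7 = (s - 1)*(s + 1)*(s + 7)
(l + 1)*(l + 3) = l^2 + 4*l + 3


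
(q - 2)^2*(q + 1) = q^3 - 3*q^2 + 4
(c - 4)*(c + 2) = c^2 - 2*c - 8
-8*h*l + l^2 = l*(-8*h + l)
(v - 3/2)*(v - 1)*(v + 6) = v^3 + 7*v^2/2 - 27*v/2 + 9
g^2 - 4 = (g - 2)*(g + 2)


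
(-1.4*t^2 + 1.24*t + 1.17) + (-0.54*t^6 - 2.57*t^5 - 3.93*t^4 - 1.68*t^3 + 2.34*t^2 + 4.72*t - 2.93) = -0.54*t^6 - 2.57*t^5 - 3.93*t^4 - 1.68*t^3 + 0.94*t^2 + 5.96*t - 1.76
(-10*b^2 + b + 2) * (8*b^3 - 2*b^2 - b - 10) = -80*b^5 + 28*b^4 + 24*b^3 + 95*b^2 - 12*b - 20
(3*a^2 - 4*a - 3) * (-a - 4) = -3*a^3 - 8*a^2 + 19*a + 12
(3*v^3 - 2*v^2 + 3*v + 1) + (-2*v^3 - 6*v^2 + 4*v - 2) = v^3 - 8*v^2 + 7*v - 1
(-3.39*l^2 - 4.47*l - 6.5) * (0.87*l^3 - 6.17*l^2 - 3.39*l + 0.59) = -2.9493*l^5 + 17.0274*l^4 + 33.417*l^3 + 53.2582*l^2 + 19.3977*l - 3.835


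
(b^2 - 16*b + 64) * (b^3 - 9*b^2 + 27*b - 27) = b^5 - 25*b^4 + 235*b^3 - 1035*b^2 + 2160*b - 1728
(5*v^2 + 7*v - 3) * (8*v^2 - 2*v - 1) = 40*v^4 + 46*v^3 - 43*v^2 - v + 3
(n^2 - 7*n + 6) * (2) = 2*n^2 - 14*n + 12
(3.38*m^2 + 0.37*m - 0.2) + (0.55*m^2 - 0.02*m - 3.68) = 3.93*m^2 + 0.35*m - 3.88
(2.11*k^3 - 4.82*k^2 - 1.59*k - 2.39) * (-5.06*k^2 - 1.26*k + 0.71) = -10.6766*k^5 + 21.7306*k^4 + 15.6167*k^3 + 10.6746*k^2 + 1.8825*k - 1.6969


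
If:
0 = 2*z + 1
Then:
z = -1/2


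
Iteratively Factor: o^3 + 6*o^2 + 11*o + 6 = (o + 1)*(o^2 + 5*o + 6) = (o + 1)*(o + 3)*(o + 2)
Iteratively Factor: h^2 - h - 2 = (h - 2)*(h + 1)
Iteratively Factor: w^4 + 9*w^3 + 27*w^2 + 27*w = (w + 3)*(w^3 + 6*w^2 + 9*w) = (w + 3)^2*(w^2 + 3*w) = (w + 3)^3*(w)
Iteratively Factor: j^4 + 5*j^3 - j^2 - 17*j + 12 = (j - 1)*(j^3 + 6*j^2 + 5*j - 12) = (j - 1)^2*(j^2 + 7*j + 12) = (j - 1)^2*(j + 4)*(j + 3)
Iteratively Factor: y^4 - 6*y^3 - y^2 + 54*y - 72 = (y - 4)*(y^3 - 2*y^2 - 9*y + 18) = (y - 4)*(y - 2)*(y^2 - 9) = (y - 4)*(y - 2)*(y + 3)*(y - 3)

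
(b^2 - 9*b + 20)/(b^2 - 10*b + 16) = (b^2 - 9*b + 20)/(b^2 - 10*b + 16)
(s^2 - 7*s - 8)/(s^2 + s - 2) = (s^2 - 7*s - 8)/(s^2 + s - 2)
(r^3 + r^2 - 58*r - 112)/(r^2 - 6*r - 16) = r + 7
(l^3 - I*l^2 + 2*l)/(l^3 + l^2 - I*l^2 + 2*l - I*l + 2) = l/(l + 1)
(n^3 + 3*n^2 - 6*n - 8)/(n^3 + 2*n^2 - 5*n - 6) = (n + 4)/(n + 3)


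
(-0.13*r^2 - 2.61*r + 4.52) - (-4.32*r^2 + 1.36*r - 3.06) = 4.19*r^2 - 3.97*r + 7.58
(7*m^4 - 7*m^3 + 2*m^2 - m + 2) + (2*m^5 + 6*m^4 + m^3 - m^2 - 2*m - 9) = 2*m^5 + 13*m^4 - 6*m^3 + m^2 - 3*m - 7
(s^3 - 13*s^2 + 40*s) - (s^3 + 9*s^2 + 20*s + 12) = -22*s^2 + 20*s - 12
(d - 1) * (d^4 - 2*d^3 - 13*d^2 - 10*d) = d^5 - 3*d^4 - 11*d^3 + 3*d^2 + 10*d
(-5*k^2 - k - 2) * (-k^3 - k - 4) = 5*k^5 + k^4 + 7*k^3 + 21*k^2 + 6*k + 8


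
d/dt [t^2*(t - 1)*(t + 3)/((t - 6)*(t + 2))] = 2*t*(t^4 - 5*t^3 - 32*t^2 - 30*t + 36)/(t^4 - 8*t^3 - 8*t^2 + 96*t + 144)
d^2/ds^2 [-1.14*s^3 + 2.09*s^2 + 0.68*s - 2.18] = 4.18 - 6.84*s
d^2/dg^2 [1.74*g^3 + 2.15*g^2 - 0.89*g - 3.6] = 10.44*g + 4.3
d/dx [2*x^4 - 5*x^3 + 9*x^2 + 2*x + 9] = 8*x^3 - 15*x^2 + 18*x + 2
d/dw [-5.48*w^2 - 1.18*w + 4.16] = -10.96*w - 1.18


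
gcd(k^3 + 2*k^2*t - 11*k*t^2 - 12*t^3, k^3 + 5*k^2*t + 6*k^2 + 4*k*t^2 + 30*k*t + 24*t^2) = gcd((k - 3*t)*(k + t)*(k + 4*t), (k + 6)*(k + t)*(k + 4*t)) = k^2 + 5*k*t + 4*t^2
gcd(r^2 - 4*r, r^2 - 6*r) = r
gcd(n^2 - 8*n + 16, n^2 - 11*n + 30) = 1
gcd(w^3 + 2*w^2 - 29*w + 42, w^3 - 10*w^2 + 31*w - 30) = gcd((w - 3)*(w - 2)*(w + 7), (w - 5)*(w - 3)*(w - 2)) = w^2 - 5*w + 6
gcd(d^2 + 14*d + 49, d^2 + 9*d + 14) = d + 7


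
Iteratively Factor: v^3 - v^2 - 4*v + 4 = (v - 2)*(v^2 + v - 2) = (v - 2)*(v + 2)*(v - 1)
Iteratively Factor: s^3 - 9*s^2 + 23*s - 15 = (s - 5)*(s^2 - 4*s + 3) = (s - 5)*(s - 1)*(s - 3)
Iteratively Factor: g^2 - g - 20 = (g + 4)*(g - 5)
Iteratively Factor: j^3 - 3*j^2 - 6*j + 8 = (j + 2)*(j^2 - 5*j + 4) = (j - 1)*(j + 2)*(j - 4)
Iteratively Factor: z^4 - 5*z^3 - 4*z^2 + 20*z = (z + 2)*(z^3 - 7*z^2 + 10*z) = (z - 2)*(z + 2)*(z^2 - 5*z) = (z - 5)*(z - 2)*(z + 2)*(z)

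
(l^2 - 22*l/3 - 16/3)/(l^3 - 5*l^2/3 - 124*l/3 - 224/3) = (3*l + 2)/(3*l^2 + 19*l + 28)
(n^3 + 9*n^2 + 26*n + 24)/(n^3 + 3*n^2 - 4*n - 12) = (n + 4)/(n - 2)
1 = 1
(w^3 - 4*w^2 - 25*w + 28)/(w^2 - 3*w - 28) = w - 1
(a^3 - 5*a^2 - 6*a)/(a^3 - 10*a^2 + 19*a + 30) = a/(a - 5)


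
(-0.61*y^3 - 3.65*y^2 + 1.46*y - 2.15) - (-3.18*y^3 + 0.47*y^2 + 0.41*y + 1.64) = 2.57*y^3 - 4.12*y^2 + 1.05*y - 3.79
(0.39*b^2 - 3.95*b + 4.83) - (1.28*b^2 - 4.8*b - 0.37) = -0.89*b^2 + 0.85*b + 5.2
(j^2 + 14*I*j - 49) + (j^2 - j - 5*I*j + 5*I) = 2*j^2 - j + 9*I*j - 49 + 5*I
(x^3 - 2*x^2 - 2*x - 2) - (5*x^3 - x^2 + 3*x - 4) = -4*x^3 - x^2 - 5*x + 2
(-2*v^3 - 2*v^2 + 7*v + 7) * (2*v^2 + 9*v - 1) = -4*v^5 - 22*v^4 - 2*v^3 + 79*v^2 + 56*v - 7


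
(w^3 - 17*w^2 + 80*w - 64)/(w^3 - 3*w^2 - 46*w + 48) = (w - 8)/(w + 6)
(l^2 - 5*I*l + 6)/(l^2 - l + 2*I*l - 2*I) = (l^2 - 5*I*l + 6)/(l^2 - l + 2*I*l - 2*I)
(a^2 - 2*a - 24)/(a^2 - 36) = (a + 4)/(a + 6)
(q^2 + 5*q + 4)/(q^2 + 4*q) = (q + 1)/q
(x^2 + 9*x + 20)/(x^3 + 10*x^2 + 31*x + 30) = (x + 4)/(x^2 + 5*x + 6)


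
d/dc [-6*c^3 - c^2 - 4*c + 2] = -18*c^2 - 2*c - 4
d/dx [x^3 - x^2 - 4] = x*(3*x - 2)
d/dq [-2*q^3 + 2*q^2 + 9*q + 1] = -6*q^2 + 4*q + 9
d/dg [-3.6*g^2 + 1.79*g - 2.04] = 1.79 - 7.2*g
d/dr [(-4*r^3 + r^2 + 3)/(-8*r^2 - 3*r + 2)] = (32*r^4 + 24*r^3 - 27*r^2 + 52*r + 9)/(64*r^4 + 48*r^3 - 23*r^2 - 12*r + 4)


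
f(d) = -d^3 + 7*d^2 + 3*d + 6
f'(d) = -3*d^2 + 14*d + 3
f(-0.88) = 9.46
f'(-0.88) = -11.64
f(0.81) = 12.49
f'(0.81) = 12.37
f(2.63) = 44.12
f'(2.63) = 19.07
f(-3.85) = 155.27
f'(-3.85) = -95.37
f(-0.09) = 5.79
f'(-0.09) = 1.72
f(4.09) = 66.95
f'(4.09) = 10.08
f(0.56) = 9.70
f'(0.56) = 9.90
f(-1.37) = 17.60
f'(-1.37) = -21.81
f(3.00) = 51.00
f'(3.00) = 18.00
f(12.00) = -678.00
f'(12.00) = -261.00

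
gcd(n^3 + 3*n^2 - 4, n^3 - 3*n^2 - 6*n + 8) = n^2 + n - 2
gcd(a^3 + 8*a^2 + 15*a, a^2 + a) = a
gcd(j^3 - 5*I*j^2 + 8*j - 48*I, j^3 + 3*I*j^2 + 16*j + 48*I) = j^2 - I*j + 12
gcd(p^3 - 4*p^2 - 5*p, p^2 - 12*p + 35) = p - 5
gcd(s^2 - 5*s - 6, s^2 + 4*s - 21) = 1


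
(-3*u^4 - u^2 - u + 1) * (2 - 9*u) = 27*u^5 - 6*u^4 + 9*u^3 + 7*u^2 - 11*u + 2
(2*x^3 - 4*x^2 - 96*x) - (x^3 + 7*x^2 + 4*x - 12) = x^3 - 11*x^2 - 100*x + 12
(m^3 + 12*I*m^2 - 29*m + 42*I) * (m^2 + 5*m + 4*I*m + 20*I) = m^5 + 5*m^4 + 16*I*m^4 - 77*m^3 + 80*I*m^3 - 385*m^2 - 74*I*m^2 - 168*m - 370*I*m - 840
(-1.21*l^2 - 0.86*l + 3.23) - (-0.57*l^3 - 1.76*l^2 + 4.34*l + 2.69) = 0.57*l^3 + 0.55*l^2 - 5.2*l + 0.54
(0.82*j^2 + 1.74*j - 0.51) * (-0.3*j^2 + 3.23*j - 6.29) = -0.246*j^4 + 2.1266*j^3 + 0.615399999999999*j^2 - 12.5919*j + 3.2079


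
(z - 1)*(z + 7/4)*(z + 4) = z^3 + 19*z^2/4 + 5*z/4 - 7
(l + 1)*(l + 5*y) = l^2 + 5*l*y + l + 5*y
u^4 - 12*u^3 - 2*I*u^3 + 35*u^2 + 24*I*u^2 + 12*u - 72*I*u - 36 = (u - 6)^2*(u - I)^2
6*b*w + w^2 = w*(6*b + w)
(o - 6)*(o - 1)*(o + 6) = o^3 - o^2 - 36*o + 36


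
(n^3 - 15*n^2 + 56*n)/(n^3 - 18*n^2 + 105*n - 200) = n*(n - 7)/(n^2 - 10*n + 25)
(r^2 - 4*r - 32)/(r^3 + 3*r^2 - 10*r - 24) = (r - 8)/(r^2 - r - 6)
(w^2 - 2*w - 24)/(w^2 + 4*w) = (w - 6)/w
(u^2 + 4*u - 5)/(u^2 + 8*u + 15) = (u - 1)/(u + 3)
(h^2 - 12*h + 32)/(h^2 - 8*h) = (h - 4)/h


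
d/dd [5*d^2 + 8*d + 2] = 10*d + 8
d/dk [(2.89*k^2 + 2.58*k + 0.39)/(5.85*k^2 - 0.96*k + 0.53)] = (-17.8674*k^2 - 1.4996*k + 1.7418)/(34.2225*k^4 - 11.232*k^3 + 7.1226*k^2 - 1.0176*k + 0.2809)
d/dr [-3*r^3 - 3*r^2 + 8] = 3*r*(-3*r - 2)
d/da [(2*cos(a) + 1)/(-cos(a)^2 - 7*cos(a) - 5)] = (-2*cos(a) - cos(2*a) + 2)*sin(a)/(cos(a)^2 + 7*cos(a) + 5)^2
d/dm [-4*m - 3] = -4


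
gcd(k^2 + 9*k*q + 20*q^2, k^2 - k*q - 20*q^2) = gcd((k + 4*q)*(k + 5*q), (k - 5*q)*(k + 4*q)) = k + 4*q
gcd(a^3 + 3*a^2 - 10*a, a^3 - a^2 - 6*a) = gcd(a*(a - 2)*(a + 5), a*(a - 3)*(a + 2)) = a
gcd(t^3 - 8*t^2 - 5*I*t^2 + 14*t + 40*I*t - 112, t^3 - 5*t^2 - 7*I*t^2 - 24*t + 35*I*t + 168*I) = t^2 + t*(-8 - 7*I) + 56*I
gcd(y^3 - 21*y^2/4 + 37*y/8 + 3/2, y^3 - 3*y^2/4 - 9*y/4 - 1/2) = y + 1/4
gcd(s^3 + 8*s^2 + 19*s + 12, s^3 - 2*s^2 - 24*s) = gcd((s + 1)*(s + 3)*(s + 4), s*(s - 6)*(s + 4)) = s + 4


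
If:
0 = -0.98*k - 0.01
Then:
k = -0.01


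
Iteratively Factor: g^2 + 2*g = (g)*(g + 2)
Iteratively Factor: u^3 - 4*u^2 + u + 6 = (u - 2)*(u^2 - 2*u - 3) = (u - 2)*(u + 1)*(u - 3)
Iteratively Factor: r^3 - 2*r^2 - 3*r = (r + 1)*(r^2 - 3*r) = r*(r + 1)*(r - 3)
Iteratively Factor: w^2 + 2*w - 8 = (w - 2)*(w + 4)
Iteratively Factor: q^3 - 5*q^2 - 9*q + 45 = (q - 5)*(q^2 - 9) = (q - 5)*(q - 3)*(q + 3)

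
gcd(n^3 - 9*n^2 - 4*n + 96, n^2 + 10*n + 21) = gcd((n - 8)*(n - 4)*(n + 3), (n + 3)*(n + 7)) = n + 3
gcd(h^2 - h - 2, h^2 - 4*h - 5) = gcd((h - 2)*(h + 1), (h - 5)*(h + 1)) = h + 1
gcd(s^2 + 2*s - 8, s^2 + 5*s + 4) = s + 4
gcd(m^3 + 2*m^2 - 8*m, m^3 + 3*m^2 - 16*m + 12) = m - 2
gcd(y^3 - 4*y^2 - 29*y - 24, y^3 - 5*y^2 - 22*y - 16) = y^2 - 7*y - 8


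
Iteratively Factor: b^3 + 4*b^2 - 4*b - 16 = (b + 2)*(b^2 + 2*b - 8) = (b - 2)*(b + 2)*(b + 4)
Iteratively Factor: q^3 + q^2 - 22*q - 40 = (q - 5)*(q^2 + 6*q + 8) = (q - 5)*(q + 4)*(q + 2)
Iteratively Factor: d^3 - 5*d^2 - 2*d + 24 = (d + 2)*(d^2 - 7*d + 12) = (d - 4)*(d + 2)*(d - 3)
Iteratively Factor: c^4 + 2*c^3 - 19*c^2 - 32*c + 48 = (c + 4)*(c^3 - 2*c^2 - 11*c + 12) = (c - 1)*(c + 4)*(c^2 - c - 12) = (c - 4)*(c - 1)*(c + 4)*(c + 3)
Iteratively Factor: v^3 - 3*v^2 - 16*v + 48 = (v - 3)*(v^2 - 16) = (v - 3)*(v + 4)*(v - 4)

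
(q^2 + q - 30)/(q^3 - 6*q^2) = (q^2 + q - 30)/(q^2*(q - 6))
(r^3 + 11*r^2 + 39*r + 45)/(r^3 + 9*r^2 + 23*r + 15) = (r + 3)/(r + 1)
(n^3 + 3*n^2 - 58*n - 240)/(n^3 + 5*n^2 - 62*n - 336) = (n + 5)/(n + 7)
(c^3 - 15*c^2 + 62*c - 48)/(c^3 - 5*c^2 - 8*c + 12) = (c - 8)/(c + 2)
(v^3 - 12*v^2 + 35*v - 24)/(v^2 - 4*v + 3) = v - 8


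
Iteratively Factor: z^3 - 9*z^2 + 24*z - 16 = (z - 4)*(z^2 - 5*z + 4) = (z - 4)*(z - 1)*(z - 4)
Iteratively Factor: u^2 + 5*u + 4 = (u + 4)*(u + 1)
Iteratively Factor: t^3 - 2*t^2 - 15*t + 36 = (t - 3)*(t^2 + t - 12) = (t - 3)*(t + 4)*(t - 3)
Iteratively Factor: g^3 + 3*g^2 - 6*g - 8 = (g + 1)*(g^2 + 2*g - 8) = (g - 2)*(g + 1)*(g + 4)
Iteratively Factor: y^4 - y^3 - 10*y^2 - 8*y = (y)*(y^3 - y^2 - 10*y - 8) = y*(y + 1)*(y^2 - 2*y - 8) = y*(y + 1)*(y + 2)*(y - 4)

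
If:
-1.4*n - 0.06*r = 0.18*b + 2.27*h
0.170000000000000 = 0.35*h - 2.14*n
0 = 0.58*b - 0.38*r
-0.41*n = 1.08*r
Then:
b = 0.02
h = 0.04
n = -0.07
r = 0.03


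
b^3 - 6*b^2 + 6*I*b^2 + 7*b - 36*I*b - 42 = (b - 6)*(b - I)*(b + 7*I)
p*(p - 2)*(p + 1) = p^3 - p^2 - 2*p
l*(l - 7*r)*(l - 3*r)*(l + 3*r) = l^4 - 7*l^3*r - 9*l^2*r^2 + 63*l*r^3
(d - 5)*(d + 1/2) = d^2 - 9*d/2 - 5/2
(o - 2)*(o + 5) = o^2 + 3*o - 10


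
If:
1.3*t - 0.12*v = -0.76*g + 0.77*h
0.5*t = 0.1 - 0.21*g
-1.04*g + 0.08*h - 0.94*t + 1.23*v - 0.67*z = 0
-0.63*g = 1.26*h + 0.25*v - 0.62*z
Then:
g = 0.586015571329269*z - 0.429273113263153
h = 0.0303779723634058*z + 0.231981624158036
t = 0.380294707570524 - 0.246126539958293*z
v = 0.850135779538676*z - 0.0874191403333573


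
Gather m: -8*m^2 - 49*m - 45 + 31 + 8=-8*m^2 - 49*m - 6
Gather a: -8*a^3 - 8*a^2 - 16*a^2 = -8*a^3 - 24*a^2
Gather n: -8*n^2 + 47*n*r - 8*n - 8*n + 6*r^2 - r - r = -8*n^2 + n*(47*r - 16) + 6*r^2 - 2*r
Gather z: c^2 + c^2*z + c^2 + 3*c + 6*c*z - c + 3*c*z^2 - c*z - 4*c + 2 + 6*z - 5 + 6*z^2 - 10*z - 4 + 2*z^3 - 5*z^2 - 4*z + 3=2*c^2 - 2*c + 2*z^3 + z^2*(3*c + 1) + z*(c^2 + 5*c - 8) - 4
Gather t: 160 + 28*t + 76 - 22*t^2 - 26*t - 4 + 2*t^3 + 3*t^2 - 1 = 2*t^3 - 19*t^2 + 2*t + 231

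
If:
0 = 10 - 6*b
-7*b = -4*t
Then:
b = 5/3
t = 35/12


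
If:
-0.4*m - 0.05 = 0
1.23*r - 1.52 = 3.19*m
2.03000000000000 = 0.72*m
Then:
No Solution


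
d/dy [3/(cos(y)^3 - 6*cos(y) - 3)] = 9*(cos(y)^2 - 2)*sin(y)/(-cos(y)^3 + 6*cos(y) + 3)^2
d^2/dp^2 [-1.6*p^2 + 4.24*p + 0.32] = -3.20000000000000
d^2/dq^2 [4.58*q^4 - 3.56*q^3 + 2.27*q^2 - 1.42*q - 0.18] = 54.96*q^2 - 21.36*q + 4.54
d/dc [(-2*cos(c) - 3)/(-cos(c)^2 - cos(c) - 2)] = (6*cos(c) + cos(2*c))*sin(c)/(cos(c)^2 + cos(c) + 2)^2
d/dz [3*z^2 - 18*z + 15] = 6*z - 18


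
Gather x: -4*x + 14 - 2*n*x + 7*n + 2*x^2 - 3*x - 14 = 7*n + 2*x^2 + x*(-2*n - 7)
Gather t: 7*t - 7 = 7*t - 7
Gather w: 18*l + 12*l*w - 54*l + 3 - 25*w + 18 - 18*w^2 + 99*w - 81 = -36*l - 18*w^2 + w*(12*l + 74) - 60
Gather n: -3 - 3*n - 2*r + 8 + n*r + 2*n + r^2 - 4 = n*(r - 1) + r^2 - 2*r + 1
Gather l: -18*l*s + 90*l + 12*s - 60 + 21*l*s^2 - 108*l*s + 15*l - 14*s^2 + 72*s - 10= l*(21*s^2 - 126*s + 105) - 14*s^2 + 84*s - 70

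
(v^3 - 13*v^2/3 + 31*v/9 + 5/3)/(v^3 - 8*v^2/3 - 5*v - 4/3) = (v^2 - 14*v/3 + 5)/(v^2 - 3*v - 4)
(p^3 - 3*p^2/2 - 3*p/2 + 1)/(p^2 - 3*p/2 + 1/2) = (p^2 - p - 2)/(p - 1)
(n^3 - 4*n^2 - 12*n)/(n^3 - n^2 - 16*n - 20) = n*(n - 6)/(n^2 - 3*n - 10)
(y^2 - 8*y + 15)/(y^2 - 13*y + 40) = (y - 3)/(y - 8)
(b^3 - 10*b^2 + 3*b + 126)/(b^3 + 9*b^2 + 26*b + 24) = (b^2 - 13*b + 42)/(b^2 + 6*b + 8)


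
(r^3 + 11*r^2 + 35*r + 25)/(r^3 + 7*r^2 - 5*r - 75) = (r + 1)/(r - 3)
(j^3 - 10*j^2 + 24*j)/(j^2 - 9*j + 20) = j*(j - 6)/(j - 5)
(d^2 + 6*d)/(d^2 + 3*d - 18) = d/(d - 3)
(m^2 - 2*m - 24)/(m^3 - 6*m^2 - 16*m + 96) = 1/(m - 4)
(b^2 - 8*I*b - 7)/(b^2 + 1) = (b - 7*I)/(b + I)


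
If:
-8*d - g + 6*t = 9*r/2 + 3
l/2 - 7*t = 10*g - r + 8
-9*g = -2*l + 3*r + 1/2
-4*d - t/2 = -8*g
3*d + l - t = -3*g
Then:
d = 19553/11374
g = 6839/11374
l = -63088/5687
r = -53265/5687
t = -500/121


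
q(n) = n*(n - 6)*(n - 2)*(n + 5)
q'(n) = n*(n - 6)*(n - 2) + n*(n - 6)*(n + 5) + n*(n - 2)*(n + 5) + (n - 6)*(n - 2)*(n + 5) = 4*n^3 - 9*n^2 - 56*n + 60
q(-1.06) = -90.23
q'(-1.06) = 104.48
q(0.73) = 28.00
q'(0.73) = 15.88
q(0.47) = 21.75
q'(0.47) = 32.11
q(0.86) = 29.53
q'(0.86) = 7.73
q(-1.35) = -121.33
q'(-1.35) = 109.36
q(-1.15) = -99.72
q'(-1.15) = 106.41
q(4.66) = -160.45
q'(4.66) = 8.38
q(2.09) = -5.21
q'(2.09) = -59.84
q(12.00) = 12240.00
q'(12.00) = 5004.00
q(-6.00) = 576.00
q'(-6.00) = -792.00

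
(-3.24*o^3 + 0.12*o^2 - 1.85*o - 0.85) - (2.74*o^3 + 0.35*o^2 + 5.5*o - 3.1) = -5.98*o^3 - 0.23*o^2 - 7.35*o + 2.25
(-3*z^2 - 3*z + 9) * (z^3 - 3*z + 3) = -3*z^5 - 3*z^4 + 18*z^3 - 36*z + 27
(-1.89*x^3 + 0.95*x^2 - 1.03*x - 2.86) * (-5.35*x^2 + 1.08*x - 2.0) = 10.1115*x^5 - 7.1237*x^4 + 10.3165*x^3 + 12.2886*x^2 - 1.0288*x + 5.72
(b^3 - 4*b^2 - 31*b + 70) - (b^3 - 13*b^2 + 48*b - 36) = 9*b^2 - 79*b + 106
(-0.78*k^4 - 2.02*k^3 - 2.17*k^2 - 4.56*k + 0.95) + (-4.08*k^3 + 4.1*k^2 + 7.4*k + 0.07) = -0.78*k^4 - 6.1*k^3 + 1.93*k^2 + 2.84*k + 1.02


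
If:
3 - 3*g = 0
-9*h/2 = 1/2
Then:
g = 1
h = -1/9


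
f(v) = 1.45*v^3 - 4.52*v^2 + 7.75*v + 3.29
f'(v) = 4.35*v^2 - 9.04*v + 7.75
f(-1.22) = -15.53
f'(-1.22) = 25.25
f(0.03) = 3.52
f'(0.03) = 7.48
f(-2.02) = -42.76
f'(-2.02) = 43.76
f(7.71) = 458.91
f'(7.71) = 196.63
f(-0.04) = 2.97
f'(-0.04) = 8.12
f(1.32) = 8.98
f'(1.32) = 3.40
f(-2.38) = -60.31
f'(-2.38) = 53.91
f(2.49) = 16.95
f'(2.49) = 12.21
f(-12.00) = -3246.19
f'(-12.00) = 742.63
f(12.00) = 1951.01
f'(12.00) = 525.67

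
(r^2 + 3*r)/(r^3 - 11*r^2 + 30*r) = (r + 3)/(r^2 - 11*r + 30)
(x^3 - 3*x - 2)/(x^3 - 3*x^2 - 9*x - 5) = (x - 2)/(x - 5)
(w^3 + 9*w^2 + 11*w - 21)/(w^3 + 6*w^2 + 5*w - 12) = (w + 7)/(w + 4)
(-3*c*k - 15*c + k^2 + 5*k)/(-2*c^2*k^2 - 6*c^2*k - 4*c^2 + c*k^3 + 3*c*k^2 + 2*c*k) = (3*c*k + 15*c - k^2 - 5*k)/(c*(2*c*k^2 + 6*c*k + 4*c - k^3 - 3*k^2 - 2*k))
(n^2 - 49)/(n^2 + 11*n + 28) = (n - 7)/(n + 4)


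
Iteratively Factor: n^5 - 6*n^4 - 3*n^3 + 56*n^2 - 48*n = (n - 1)*(n^4 - 5*n^3 - 8*n^2 + 48*n) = (n - 1)*(n + 3)*(n^3 - 8*n^2 + 16*n) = (n - 4)*(n - 1)*(n + 3)*(n^2 - 4*n) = (n - 4)^2*(n - 1)*(n + 3)*(n)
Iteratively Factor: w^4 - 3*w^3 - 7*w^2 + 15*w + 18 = (w + 2)*(w^3 - 5*w^2 + 3*w + 9) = (w - 3)*(w + 2)*(w^2 - 2*w - 3) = (w - 3)^2*(w + 2)*(w + 1)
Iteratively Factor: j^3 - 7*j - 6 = (j - 3)*(j^2 + 3*j + 2) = (j - 3)*(j + 2)*(j + 1)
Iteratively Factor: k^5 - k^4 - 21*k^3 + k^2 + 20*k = (k - 1)*(k^4 - 21*k^2 - 20*k) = (k - 5)*(k - 1)*(k^3 + 5*k^2 + 4*k) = (k - 5)*(k - 1)*(k + 4)*(k^2 + k) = (k - 5)*(k - 1)*(k + 1)*(k + 4)*(k)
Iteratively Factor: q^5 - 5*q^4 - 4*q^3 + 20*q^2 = (q - 2)*(q^4 - 3*q^3 - 10*q^2) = q*(q - 2)*(q^3 - 3*q^2 - 10*q) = q^2*(q - 2)*(q^2 - 3*q - 10) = q^2*(q - 5)*(q - 2)*(q + 2)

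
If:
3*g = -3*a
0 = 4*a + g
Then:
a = 0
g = 0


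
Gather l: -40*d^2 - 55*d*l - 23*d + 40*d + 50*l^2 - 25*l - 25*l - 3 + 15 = -40*d^2 + 17*d + 50*l^2 + l*(-55*d - 50) + 12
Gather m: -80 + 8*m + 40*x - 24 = 8*m + 40*x - 104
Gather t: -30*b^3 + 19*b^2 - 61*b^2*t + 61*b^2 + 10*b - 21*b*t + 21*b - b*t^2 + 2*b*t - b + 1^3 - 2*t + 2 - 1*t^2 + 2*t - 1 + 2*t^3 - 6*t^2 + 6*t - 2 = -30*b^3 + 80*b^2 + 30*b + 2*t^3 + t^2*(-b - 7) + t*(-61*b^2 - 19*b + 6)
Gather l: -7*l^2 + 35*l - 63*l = -7*l^2 - 28*l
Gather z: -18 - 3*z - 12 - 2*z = -5*z - 30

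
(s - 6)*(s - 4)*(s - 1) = s^3 - 11*s^2 + 34*s - 24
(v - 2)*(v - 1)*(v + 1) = v^3 - 2*v^2 - v + 2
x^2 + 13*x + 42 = (x + 6)*(x + 7)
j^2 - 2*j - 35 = (j - 7)*(j + 5)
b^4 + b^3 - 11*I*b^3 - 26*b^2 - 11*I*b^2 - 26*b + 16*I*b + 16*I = (b - 8*I)*(b - 2*I)*(-I*b - I)*(I*b + 1)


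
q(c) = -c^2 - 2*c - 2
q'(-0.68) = -0.64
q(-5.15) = -18.22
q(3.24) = -18.98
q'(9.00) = -20.00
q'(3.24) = -8.48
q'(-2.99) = 3.98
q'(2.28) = -6.56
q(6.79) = -61.68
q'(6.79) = -15.58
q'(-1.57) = 1.14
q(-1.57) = -1.32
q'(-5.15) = 8.30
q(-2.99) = -4.96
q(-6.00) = -26.00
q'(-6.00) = 10.00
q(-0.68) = -1.10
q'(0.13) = -2.26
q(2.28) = -11.76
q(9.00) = -101.00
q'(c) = -2*c - 2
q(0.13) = -2.28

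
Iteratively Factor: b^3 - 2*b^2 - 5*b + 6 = (b + 2)*(b^2 - 4*b + 3) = (b - 1)*(b + 2)*(b - 3)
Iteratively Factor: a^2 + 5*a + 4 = (a + 4)*(a + 1)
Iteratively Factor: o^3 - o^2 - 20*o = (o - 5)*(o^2 + 4*o) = o*(o - 5)*(o + 4)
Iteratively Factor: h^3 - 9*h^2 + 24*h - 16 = (h - 4)*(h^2 - 5*h + 4) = (h - 4)*(h - 1)*(h - 4)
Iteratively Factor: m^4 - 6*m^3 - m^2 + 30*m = (m + 2)*(m^3 - 8*m^2 + 15*m) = (m - 5)*(m + 2)*(m^2 - 3*m) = m*(m - 5)*(m + 2)*(m - 3)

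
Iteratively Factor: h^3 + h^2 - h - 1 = (h + 1)*(h^2 - 1) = (h - 1)*(h + 1)*(h + 1)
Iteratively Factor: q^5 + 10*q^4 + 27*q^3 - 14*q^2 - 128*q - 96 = (q - 2)*(q^4 + 12*q^3 + 51*q^2 + 88*q + 48) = (q - 2)*(q + 4)*(q^3 + 8*q^2 + 19*q + 12) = (q - 2)*(q + 4)^2*(q^2 + 4*q + 3) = (q - 2)*(q + 1)*(q + 4)^2*(q + 3)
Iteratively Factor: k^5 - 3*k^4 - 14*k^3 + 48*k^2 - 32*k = (k)*(k^4 - 3*k^3 - 14*k^2 + 48*k - 32) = k*(k - 2)*(k^3 - k^2 - 16*k + 16) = k*(k - 4)*(k - 2)*(k^2 + 3*k - 4) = k*(k - 4)*(k - 2)*(k + 4)*(k - 1)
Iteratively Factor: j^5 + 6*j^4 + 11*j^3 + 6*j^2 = (j + 2)*(j^4 + 4*j^3 + 3*j^2) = (j + 2)*(j + 3)*(j^3 + j^2) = j*(j + 2)*(j + 3)*(j^2 + j) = j^2*(j + 2)*(j + 3)*(j + 1)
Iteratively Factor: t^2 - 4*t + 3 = (t - 1)*(t - 3)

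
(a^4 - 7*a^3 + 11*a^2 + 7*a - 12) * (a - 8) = a^5 - 15*a^4 + 67*a^3 - 81*a^2 - 68*a + 96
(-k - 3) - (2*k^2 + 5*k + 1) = -2*k^2 - 6*k - 4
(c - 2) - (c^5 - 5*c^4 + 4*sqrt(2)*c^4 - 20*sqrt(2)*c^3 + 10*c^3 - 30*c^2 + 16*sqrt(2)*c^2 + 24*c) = -c^5 - 4*sqrt(2)*c^4 + 5*c^4 - 10*c^3 + 20*sqrt(2)*c^3 - 16*sqrt(2)*c^2 + 30*c^2 - 23*c - 2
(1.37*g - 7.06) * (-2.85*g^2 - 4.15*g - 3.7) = -3.9045*g^3 + 14.4355*g^2 + 24.23*g + 26.122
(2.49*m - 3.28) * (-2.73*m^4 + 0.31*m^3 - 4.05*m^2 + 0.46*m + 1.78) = -6.7977*m^5 + 9.7263*m^4 - 11.1013*m^3 + 14.4294*m^2 + 2.9234*m - 5.8384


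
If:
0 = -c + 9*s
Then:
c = 9*s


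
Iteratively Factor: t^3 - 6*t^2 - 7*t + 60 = (t + 3)*(t^2 - 9*t + 20) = (t - 4)*(t + 3)*(t - 5)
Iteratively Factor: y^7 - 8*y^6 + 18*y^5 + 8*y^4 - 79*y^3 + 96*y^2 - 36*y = (y - 1)*(y^6 - 7*y^5 + 11*y^4 + 19*y^3 - 60*y^2 + 36*y) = (y - 2)*(y - 1)*(y^5 - 5*y^4 + y^3 + 21*y^2 - 18*y) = (y - 3)*(y - 2)*(y - 1)*(y^4 - 2*y^3 - 5*y^2 + 6*y) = (y - 3)*(y - 2)*(y - 1)*(y + 2)*(y^3 - 4*y^2 + 3*y) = (y - 3)*(y - 2)*(y - 1)^2*(y + 2)*(y^2 - 3*y) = y*(y - 3)*(y - 2)*(y - 1)^2*(y + 2)*(y - 3)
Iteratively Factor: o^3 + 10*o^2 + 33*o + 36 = (o + 3)*(o^2 + 7*o + 12) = (o + 3)*(o + 4)*(o + 3)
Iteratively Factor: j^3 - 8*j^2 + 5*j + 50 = (j + 2)*(j^2 - 10*j + 25) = (j - 5)*(j + 2)*(j - 5)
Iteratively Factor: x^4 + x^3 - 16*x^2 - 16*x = (x + 4)*(x^3 - 3*x^2 - 4*x) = x*(x + 4)*(x^2 - 3*x - 4) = x*(x - 4)*(x + 4)*(x + 1)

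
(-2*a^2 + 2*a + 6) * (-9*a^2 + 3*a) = 18*a^4 - 24*a^3 - 48*a^2 + 18*a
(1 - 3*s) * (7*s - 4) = -21*s^2 + 19*s - 4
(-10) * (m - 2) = 20 - 10*m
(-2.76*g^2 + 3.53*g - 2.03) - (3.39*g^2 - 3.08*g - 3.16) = -6.15*g^2 + 6.61*g + 1.13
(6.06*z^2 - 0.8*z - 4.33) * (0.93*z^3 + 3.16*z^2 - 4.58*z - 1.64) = 5.6358*z^5 + 18.4056*z^4 - 34.3097*z^3 - 19.9572*z^2 + 21.1434*z + 7.1012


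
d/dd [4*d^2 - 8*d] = 8*d - 8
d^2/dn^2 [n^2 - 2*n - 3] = 2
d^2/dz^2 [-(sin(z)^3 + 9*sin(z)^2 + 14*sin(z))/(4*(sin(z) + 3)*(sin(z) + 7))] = (sin(z)^4 + 9*sin(z)^3 + 30*sin(z)^2 + 18*sin(z) - 6)/(4*(sin(z) + 3)^3)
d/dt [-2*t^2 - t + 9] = -4*t - 1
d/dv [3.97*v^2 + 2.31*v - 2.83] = 7.94*v + 2.31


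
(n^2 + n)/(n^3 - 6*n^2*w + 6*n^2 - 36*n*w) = (n + 1)/(n^2 - 6*n*w + 6*n - 36*w)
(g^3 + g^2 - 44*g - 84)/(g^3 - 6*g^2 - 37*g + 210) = (g + 2)/(g - 5)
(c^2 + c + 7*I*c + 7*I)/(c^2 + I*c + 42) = (c + 1)/(c - 6*I)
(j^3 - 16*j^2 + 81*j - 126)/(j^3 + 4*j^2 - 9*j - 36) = (j^2 - 13*j + 42)/(j^2 + 7*j + 12)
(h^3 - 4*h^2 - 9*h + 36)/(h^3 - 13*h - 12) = (h - 3)/(h + 1)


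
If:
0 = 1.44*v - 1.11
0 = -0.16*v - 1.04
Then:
No Solution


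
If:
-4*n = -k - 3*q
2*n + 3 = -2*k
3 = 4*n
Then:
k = -9/4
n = 3/4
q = 7/4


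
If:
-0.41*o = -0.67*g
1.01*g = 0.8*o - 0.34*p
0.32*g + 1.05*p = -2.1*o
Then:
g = 0.00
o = 0.00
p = 0.00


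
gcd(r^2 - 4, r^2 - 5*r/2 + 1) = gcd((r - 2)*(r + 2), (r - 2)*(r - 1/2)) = r - 2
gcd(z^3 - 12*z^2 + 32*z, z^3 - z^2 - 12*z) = z^2 - 4*z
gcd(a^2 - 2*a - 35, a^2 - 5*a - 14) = a - 7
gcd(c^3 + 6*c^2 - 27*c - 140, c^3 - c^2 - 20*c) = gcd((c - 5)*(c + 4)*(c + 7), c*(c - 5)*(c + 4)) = c^2 - c - 20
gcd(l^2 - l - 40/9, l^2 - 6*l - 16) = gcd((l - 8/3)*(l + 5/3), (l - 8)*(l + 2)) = 1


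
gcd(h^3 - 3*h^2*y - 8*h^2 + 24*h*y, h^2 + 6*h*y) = h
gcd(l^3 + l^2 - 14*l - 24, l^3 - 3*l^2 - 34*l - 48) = l^2 + 5*l + 6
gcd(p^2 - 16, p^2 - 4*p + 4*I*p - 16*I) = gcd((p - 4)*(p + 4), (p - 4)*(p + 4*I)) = p - 4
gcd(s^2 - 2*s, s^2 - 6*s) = s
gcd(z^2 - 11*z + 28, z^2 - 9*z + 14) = z - 7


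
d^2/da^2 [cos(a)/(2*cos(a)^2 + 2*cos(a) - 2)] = ((1 - cos(a)^2)^2 - cos(a)^5 - 4*cos(a)^3 + cos(a)^2 + 5*cos(a) + 1)/(2*(cos(a)^2 + cos(a) - 1)^3)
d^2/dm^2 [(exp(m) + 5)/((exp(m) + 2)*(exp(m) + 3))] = (exp(4*m) + 15*exp(3*m) + 39*exp(2*m) - 25*exp(m) - 114)*exp(m)/(exp(6*m) + 15*exp(5*m) + 93*exp(4*m) + 305*exp(3*m) + 558*exp(2*m) + 540*exp(m) + 216)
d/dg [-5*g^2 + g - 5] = 1 - 10*g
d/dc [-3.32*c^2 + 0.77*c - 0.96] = 0.77 - 6.64*c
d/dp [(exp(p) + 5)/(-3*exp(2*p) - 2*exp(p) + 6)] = (3*exp(2*p) + 30*exp(p) + 16)*exp(p)/(9*exp(4*p) + 12*exp(3*p) - 32*exp(2*p) - 24*exp(p) + 36)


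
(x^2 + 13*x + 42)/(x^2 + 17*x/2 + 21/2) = 2*(x + 6)/(2*x + 3)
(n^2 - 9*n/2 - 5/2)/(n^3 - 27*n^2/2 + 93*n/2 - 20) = (2*n + 1)/(2*n^2 - 17*n + 8)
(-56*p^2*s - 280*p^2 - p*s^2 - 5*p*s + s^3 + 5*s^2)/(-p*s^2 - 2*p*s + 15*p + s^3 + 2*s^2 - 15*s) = (56*p^2 + p*s - s^2)/(p*s - 3*p - s^2 + 3*s)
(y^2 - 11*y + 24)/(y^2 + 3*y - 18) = (y - 8)/(y + 6)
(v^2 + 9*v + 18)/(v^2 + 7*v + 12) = (v + 6)/(v + 4)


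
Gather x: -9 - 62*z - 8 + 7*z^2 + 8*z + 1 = 7*z^2 - 54*z - 16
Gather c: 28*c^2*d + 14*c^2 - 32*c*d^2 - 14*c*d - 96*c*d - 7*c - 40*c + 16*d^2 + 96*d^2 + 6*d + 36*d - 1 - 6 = c^2*(28*d + 14) + c*(-32*d^2 - 110*d - 47) + 112*d^2 + 42*d - 7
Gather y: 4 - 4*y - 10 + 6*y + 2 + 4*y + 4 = 6*y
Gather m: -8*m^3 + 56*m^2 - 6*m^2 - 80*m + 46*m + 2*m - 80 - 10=-8*m^3 + 50*m^2 - 32*m - 90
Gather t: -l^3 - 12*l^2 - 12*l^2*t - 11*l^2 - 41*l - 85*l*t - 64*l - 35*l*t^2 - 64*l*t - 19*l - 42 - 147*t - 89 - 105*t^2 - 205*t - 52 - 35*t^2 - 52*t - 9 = -l^3 - 23*l^2 - 124*l + t^2*(-35*l - 140) + t*(-12*l^2 - 149*l - 404) - 192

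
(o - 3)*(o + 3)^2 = o^3 + 3*o^2 - 9*o - 27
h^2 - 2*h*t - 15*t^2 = (h - 5*t)*(h + 3*t)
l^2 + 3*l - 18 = (l - 3)*(l + 6)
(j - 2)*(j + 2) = j^2 - 4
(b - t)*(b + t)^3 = b^4 + 2*b^3*t - 2*b*t^3 - t^4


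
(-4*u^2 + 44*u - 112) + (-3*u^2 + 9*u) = -7*u^2 + 53*u - 112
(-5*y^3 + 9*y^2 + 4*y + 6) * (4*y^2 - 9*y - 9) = -20*y^5 + 81*y^4 - 20*y^3 - 93*y^2 - 90*y - 54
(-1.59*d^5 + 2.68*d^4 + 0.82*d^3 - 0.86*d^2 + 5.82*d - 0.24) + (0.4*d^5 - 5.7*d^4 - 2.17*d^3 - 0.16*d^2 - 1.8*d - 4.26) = -1.19*d^5 - 3.02*d^4 - 1.35*d^3 - 1.02*d^2 + 4.02*d - 4.5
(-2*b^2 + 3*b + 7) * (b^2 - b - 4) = -2*b^4 + 5*b^3 + 12*b^2 - 19*b - 28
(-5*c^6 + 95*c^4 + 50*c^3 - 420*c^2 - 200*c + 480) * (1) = -5*c^6 + 95*c^4 + 50*c^3 - 420*c^2 - 200*c + 480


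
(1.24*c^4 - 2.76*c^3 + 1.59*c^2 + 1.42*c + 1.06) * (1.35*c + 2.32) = 1.674*c^5 - 0.8492*c^4 - 4.2567*c^3 + 5.6058*c^2 + 4.7254*c + 2.4592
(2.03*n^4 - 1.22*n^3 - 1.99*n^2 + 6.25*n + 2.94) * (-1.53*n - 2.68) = -3.1059*n^5 - 3.5738*n^4 + 6.3143*n^3 - 4.2293*n^2 - 21.2482*n - 7.8792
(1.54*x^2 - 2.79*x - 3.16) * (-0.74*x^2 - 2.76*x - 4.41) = -1.1396*x^4 - 2.1858*x^3 + 3.2474*x^2 + 21.0255*x + 13.9356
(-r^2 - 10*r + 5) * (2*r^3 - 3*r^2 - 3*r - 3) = -2*r^5 - 17*r^4 + 43*r^3 + 18*r^2 + 15*r - 15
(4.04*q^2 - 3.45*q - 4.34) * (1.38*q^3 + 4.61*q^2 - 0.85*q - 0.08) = 5.5752*q^5 + 13.8634*q^4 - 25.3277*q^3 - 17.3981*q^2 + 3.965*q + 0.3472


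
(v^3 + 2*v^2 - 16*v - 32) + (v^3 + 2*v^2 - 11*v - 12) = 2*v^3 + 4*v^2 - 27*v - 44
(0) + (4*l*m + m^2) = 4*l*m + m^2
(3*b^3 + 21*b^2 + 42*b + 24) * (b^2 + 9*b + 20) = 3*b^5 + 48*b^4 + 291*b^3 + 822*b^2 + 1056*b + 480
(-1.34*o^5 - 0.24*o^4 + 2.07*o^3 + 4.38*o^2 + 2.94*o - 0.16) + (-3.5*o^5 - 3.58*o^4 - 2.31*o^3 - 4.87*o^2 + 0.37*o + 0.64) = -4.84*o^5 - 3.82*o^4 - 0.24*o^3 - 0.49*o^2 + 3.31*o + 0.48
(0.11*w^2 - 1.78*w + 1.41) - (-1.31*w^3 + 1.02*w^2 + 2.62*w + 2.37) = 1.31*w^3 - 0.91*w^2 - 4.4*w - 0.96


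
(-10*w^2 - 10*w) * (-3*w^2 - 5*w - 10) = 30*w^4 + 80*w^3 + 150*w^2 + 100*w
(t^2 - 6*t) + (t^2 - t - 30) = 2*t^2 - 7*t - 30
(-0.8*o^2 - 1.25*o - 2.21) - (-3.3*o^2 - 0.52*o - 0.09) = 2.5*o^2 - 0.73*o - 2.12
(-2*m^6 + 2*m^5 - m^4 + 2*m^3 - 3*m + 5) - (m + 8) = -2*m^6 + 2*m^5 - m^4 + 2*m^3 - 4*m - 3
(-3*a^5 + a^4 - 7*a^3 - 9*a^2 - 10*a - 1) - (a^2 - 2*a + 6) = -3*a^5 + a^4 - 7*a^3 - 10*a^2 - 8*a - 7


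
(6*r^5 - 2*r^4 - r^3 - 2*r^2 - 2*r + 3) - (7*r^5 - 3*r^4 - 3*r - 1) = -r^5 + r^4 - r^3 - 2*r^2 + r + 4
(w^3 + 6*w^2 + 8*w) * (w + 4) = w^4 + 10*w^3 + 32*w^2 + 32*w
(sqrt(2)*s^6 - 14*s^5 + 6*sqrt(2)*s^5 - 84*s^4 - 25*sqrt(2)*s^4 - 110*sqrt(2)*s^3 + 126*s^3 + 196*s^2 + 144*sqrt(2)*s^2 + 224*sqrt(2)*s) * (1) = sqrt(2)*s^6 - 14*s^5 + 6*sqrt(2)*s^5 - 84*s^4 - 25*sqrt(2)*s^4 - 110*sqrt(2)*s^3 + 126*s^3 + 196*s^2 + 144*sqrt(2)*s^2 + 224*sqrt(2)*s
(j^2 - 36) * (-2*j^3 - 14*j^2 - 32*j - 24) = -2*j^5 - 14*j^4 + 40*j^3 + 480*j^2 + 1152*j + 864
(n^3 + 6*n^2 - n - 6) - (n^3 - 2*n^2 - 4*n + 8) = 8*n^2 + 3*n - 14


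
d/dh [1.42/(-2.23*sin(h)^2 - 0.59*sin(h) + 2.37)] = (6.3332*sin(h) + 0.8378)*cos(h)/(2.23*sin(h)^2 + 0.59*sin(h) - 2.37)^2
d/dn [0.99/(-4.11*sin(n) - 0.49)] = 4.0689*cos(n)/(4.11*sin(n) + 0.49)^2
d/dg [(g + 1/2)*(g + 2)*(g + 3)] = 3*g^2 + 11*g + 17/2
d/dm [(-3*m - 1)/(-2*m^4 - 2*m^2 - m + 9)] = (6*m^4 + 6*m^2 + 3*m - (3*m + 1)*(8*m^3 + 4*m + 1) - 27)/(2*m^4 + 2*m^2 + m - 9)^2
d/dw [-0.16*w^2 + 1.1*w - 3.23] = 1.1 - 0.32*w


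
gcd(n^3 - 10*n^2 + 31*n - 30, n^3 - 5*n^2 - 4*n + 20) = n^2 - 7*n + 10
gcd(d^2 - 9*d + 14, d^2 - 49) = d - 7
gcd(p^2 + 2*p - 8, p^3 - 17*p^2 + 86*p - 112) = p - 2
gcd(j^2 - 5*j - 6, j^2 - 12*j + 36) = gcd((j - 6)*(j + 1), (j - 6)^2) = j - 6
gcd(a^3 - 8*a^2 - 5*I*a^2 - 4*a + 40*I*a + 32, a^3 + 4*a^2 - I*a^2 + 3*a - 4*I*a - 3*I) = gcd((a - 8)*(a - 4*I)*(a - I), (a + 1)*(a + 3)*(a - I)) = a - I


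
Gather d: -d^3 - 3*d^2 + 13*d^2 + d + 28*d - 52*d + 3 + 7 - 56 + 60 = -d^3 + 10*d^2 - 23*d + 14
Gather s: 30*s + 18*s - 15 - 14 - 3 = 48*s - 32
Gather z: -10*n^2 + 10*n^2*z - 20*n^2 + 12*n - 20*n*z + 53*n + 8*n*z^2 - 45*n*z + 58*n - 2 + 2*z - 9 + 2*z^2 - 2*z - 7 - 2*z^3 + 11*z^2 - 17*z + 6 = -30*n^2 + 123*n - 2*z^3 + z^2*(8*n + 13) + z*(10*n^2 - 65*n - 17) - 12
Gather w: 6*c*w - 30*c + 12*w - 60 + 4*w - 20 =-30*c + w*(6*c + 16) - 80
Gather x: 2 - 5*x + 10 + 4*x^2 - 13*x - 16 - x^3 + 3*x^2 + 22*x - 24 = -x^3 + 7*x^2 + 4*x - 28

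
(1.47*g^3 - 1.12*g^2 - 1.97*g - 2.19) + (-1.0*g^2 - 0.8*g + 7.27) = 1.47*g^3 - 2.12*g^2 - 2.77*g + 5.08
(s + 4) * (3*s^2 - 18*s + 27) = 3*s^3 - 6*s^2 - 45*s + 108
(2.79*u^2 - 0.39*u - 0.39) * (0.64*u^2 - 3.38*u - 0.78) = 1.7856*u^4 - 9.6798*u^3 - 1.1076*u^2 + 1.6224*u + 0.3042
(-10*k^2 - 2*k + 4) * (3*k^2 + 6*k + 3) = -30*k^4 - 66*k^3 - 30*k^2 + 18*k + 12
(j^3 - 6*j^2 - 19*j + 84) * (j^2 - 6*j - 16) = j^5 - 12*j^4 + j^3 + 294*j^2 - 200*j - 1344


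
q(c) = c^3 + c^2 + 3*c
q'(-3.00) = 24.00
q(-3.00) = -27.00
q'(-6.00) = 99.00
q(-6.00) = -198.00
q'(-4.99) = 67.72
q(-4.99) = -114.32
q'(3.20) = 40.12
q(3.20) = 52.61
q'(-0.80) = 3.32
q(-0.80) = -2.27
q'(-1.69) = 8.19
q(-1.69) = -7.04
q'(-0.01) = 2.98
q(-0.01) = -0.03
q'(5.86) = 117.74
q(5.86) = 253.15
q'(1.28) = 10.48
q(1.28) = 7.58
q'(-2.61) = 18.22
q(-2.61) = -18.80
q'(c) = 3*c^2 + 2*c + 3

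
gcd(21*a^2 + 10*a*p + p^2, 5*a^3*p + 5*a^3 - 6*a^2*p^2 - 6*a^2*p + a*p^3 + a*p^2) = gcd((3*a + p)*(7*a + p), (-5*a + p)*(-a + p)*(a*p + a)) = 1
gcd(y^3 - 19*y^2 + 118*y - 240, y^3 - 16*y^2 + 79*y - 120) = y^2 - 13*y + 40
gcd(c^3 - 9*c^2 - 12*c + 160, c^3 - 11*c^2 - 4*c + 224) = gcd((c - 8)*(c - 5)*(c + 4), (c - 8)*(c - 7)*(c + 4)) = c^2 - 4*c - 32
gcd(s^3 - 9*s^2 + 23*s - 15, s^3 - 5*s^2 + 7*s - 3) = s^2 - 4*s + 3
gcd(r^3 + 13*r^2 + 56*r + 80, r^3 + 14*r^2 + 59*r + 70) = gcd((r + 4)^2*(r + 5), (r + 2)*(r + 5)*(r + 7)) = r + 5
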